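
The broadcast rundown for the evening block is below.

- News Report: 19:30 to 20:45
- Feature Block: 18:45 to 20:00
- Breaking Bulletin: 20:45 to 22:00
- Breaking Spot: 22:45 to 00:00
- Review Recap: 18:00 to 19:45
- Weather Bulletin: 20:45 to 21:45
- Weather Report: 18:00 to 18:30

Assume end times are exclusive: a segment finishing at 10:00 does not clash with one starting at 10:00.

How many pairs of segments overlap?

5

Sorted by start: Weather Report, Review Recap, Feature Block, News Report, Breaking Bulletin, Weather Bulletin, Breaking Spot.
Review Recap starts before Weather Report ends → Weather Report and Review Recap overlap.
Feature Block starts after Weather Report ends — done with Weather Report.
Feature Block starts before Review Recap ends → Review Recap and Feature Block overlap.
News Report starts before Review Recap ends → Review Recap and News Report overlap.
Breaking Bulletin starts after Review Recap ends — done with Review Recap.
News Report starts before Feature Block ends → Feature Block and News Report overlap.
Breaking Bulletin starts after Feature Block ends — done with Feature Block.
Breaking Bulletin starts exactly when News Report ends (back-to-back, no overlap) — done with News Report.
Weather Bulletin starts before Breaking Bulletin ends → Breaking Bulletin and Weather Bulletin overlap.
Breaking Spot starts after Breaking Bulletin ends.
Breaking Spot starts after Weather Bulletin ends.
Overlapping pairs: Breaking Bulletin & Weather Bulletin, Feature Block & News Report, Feature Block & Review Recap, News Report & Review Recap, Review Recap & Weather Report — 5 in total.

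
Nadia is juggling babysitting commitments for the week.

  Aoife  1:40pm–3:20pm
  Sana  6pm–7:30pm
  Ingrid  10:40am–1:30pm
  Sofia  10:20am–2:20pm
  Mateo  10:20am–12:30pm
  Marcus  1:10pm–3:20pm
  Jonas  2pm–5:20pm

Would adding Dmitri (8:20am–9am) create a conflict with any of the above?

No — it doesn't clash with anything

Sofia: starts 10:20am at or after Dmitri ends 9am → clear.
Mateo: starts 10:20am at or after Dmitri ends 9am → clear.
Ingrid: starts 10:40am at or after Dmitri ends 9am → clear.
Marcus: starts 1:10pm at or after Dmitri ends 9am → clear.
Aoife: starts 1:40pm at or after Dmitri ends 9am → clear.
Jonas: starts 2pm at or after Dmitri ends 9am → clear.
Sana: starts 6pm at or after Dmitri ends 9am → clear.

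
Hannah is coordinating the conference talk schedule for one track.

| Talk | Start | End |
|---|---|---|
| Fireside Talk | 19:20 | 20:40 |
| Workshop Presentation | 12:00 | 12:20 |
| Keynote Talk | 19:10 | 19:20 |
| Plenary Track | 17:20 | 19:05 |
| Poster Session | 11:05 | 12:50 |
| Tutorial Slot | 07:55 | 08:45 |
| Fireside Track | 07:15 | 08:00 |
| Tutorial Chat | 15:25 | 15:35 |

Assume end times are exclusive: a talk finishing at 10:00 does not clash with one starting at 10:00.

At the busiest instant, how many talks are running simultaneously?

2

Walk through starts and ends in time order (an end at T is processed before a start at T):
07:15 start Fireside Track → 1
07:55 start Tutorial Slot → 2
08:00 end Fireside Track → 1
08:45 end Tutorial Slot → 0
11:05 start Poster Session → 1
12:00 start Workshop Presentation → 2
12:20 end Workshop Presentation → 1
12:50 end Poster Session → 0
15:25 start Tutorial Chat → 1
15:35 end Tutorial Chat → 0
17:20 start Plenary Track → 1
19:05 end Plenary Track → 0
19:10 start Keynote Talk → 1
19:20 end Keynote Talk → 0
19:20 start Fireside Talk → 1
20:40 end Fireside Talk → 0
Peak is 2, at 07:55 (Fireside Track, Tutorial Slot).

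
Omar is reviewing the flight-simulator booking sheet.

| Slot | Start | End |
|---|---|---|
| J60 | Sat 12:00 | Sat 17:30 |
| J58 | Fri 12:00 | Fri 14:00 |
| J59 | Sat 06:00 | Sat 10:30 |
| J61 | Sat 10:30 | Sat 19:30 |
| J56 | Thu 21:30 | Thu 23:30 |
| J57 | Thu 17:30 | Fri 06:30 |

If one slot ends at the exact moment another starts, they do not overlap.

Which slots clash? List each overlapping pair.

Sorted by start: J57, J56, J58, J59, J61, J60.
J56 starts before J57 ends → J57 and J56 overlap.
J58 starts after J57 ends; J57 is clear from here.
J58 starts after J56 ends; J56 is clear from here.
J59 starts after J58 ends; J58 is clear from here.
J61 starts exactly when J59 ends (back-to-back, no overlap); J59 is clear from here.
J60 starts before J61 ends → J61 and J60 overlap.

J56 & J57, J60 & J61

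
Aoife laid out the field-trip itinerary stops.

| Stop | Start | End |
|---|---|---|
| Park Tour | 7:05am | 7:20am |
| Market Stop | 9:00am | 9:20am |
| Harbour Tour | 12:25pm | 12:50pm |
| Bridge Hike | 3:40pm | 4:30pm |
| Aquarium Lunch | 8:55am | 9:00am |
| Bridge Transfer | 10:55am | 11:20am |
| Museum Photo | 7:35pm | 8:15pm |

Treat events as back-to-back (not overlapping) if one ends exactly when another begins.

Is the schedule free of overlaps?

Yes

Sorted by start: Park Tour, Aquarium Lunch, Market Stop, Bridge Transfer, Harbour Tour, Bridge Hike, Museum Photo.
Aquarium Lunch starts after Park Tour ends — done with Park Tour.
Market Stop starts exactly when Aquarium Lunch ends (back-to-back, no overlap) — done with Aquarium Lunch.
Bridge Transfer starts after Market Stop ends — done with Market Stop.
Harbour Tour starts after Bridge Transfer ends — done with Bridge Transfer.
Bridge Hike starts after Harbour Tour ends — done with Harbour Tour.
Museum Photo starts after Bridge Hike ends.
Every pair is clear; the schedule has no overlaps.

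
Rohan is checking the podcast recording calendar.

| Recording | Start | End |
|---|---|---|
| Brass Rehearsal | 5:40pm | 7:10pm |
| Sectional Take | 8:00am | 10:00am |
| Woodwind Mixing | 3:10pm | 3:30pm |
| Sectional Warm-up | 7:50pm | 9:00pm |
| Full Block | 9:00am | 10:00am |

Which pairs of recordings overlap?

Sorted by start: Sectional Take, Full Block, Woodwind Mixing, Brass Rehearsal, Sectional Warm-up.
Full Block starts before Sectional Take ends → Sectional Take and Full Block overlap.
Woodwind Mixing starts after Sectional Take ends; Sectional Take is clear from here.
Woodwind Mixing starts after Full Block ends; Full Block is clear from here.
Brass Rehearsal starts after Woodwind Mixing ends; Woodwind Mixing is clear from here.
Sectional Warm-up starts after Brass Rehearsal ends.

Full Block & Sectional Take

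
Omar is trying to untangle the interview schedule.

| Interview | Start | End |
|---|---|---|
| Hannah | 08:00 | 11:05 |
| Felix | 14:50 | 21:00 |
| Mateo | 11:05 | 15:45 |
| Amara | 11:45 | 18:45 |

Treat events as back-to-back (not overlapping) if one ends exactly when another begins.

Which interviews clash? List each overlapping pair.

Amara & Felix, Amara & Mateo, Felix & Mateo

Two intervals overlap when each starts before the other ends.
Sorted by start: Hannah, Mateo, Amara, Felix.
Mateo starts exactly when Hannah ends (back-to-back, no overlap), so nothing later overlaps Hannah either.
Amara starts before Mateo ends → Mateo and Amara overlap.
Felix starts before Mateo ends → Mateo and Felix overlap.
Felix starts before Amara ends → Amara and Felix overlap.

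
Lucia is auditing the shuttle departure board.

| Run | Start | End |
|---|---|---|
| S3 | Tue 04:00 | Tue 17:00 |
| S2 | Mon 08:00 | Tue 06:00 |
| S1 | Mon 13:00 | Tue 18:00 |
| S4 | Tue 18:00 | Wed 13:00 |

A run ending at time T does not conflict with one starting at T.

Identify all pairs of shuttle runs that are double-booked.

S1 & S2, S1 & S3, S2 & S3

Sorted by start: S2, S1, S3, S4.
S1 starts before S2 ends → S2 and S1 overlap.
S3 starts before S2 ends → S2 and S3 overlap.
S4 starts after S2 ends.
S3 starts before S1 ends → S1 and S3 overlap.
S4 starts exactly when S1 ends (back-to-back, no overlap).
S4 starts after S3 ends.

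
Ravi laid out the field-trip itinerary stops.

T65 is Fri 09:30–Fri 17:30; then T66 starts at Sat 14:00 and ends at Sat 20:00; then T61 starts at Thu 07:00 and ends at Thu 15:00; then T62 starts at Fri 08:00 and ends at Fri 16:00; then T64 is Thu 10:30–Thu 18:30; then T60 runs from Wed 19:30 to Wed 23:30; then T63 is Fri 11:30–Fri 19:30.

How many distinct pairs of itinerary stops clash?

Check each pair: they overlap iff neither finishes before the other starts.
Sorted by start: T60, T61, T64, T62, T65, T63, T66.
T61 starts after T60 ends — done with T60.
T64 starts before T61 ends → T61 and T64 overlap.
T62 starts after T61 ends — done with T61.
T62 starts after T64 ends — done with T64.
T65 starts before T62 ends → T62 and T65 overlap.
T63 starts before T62 ends → T62 and T63 overlap.
T66 starts after T62 ends.
T63 starts before T65 ends → T65 and T63 overlap.
T66 starts after T65 ends.
T66 starts after T63 ends.
Overlapping pairs: T61 & T64, T62 & T63, T62 & T65, T63 & T65 — 4 in total.

4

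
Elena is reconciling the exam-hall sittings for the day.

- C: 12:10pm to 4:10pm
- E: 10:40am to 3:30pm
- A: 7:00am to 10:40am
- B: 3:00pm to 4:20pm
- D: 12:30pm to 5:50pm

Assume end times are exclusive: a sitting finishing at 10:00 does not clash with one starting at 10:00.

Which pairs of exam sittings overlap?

B & C, B & D, B & E, C & D, C & E, D & E

Sorted by start: A, E, C, D, B.
E starts exactly when A ends (back-to-back, no overlap) — done with A.
C starts before E ends → E and C overlap.
D starts before E ends → E and D overlap.
B starts before E ends → E and B overlap.
D starts before C ends → C and D overlap.
B starts before C ends → C and B overlap.
B starts before D ends → D and B overlap.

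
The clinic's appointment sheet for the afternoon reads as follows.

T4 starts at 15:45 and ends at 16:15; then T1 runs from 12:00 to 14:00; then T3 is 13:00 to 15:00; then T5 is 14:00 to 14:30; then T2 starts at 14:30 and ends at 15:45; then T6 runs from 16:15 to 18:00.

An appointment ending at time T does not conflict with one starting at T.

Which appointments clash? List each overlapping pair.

Sorted by start: T1, T3, T5, T2, T4, T6.
T3 starts before T1 ends → T1 and T3 overlap.
T5 starts exactly when T1 ends (back-to-back, no overlap); T1 is clear from here.
T5 starts before T3 ends → T3 and T5 overlap.
T2 starts before T3 ends → T3 and T2 overlap.
T4 starts after T3 ends; T3 is clear from here.
T2 starts exactly when T5 ends (back-to-back, no overlap); T5 is clear from here.
T4 starts exactly when T2 ends (back-to-back, no overlap); T2 is clear from here.
T6 starts exactly when T4 ends (back-to-back, no overlap).

T1 & T3, T2 & T3, T3 & T5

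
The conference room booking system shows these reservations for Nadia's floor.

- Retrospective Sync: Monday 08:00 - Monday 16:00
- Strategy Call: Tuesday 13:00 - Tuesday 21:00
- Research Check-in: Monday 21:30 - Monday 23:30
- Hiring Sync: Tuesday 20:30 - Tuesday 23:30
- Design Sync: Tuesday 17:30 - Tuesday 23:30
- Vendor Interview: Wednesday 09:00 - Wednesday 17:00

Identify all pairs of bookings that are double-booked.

Design Sync & Hiring Sync, Design Sync & Strategy Call, Hiring Sync & Strategy Call

Check each pair: they overlap iff neither finishes before the other starts.
Sorted by start: Retrospective Sync, Research Check-in, Strategy Call, Design Sync, Hiring Sync, Vendor Interview.
Research Check-in starts after Retrospective Sync ends, so nothing later overlaps Retrospective Sync either.
Strategy Call starts after Research Check-in ends, so nothing later overlaps Research Check-in either.
Design Sync starts before Strategy Call ends → Strategy Call and Design Sync overlap.
Hiring Sync starts before Strategy Call ends → Strategy Call and Hiring Sync overlap.
Vendor Interview starts after Strategy Call ends.
Hiring Sync starts before Design Sync ends → Design Sync and Hiring Sync overlap.
Vendor Interview starts after Design Sync ends.
Vendor Interview starts after Hiring Sync ends.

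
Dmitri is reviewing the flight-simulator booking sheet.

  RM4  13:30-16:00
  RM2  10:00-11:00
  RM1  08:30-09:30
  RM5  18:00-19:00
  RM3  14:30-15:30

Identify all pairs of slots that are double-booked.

Two intervals overlap when each starts before the other ends.
Sorted by start: RM1, RM2, RM4, RM3, RM5.
RM2 starts after RM1 ends, so RM1 has no further overlaps.
RM4 starts after RM2 ends, so RM2 has no further overlaps.
RM3 starts before RM4 ends → RM4 and RM3 overlap.
RM5 starts after RM4 ends.
RM5 starts after RM3 ends.

RM3 & RM4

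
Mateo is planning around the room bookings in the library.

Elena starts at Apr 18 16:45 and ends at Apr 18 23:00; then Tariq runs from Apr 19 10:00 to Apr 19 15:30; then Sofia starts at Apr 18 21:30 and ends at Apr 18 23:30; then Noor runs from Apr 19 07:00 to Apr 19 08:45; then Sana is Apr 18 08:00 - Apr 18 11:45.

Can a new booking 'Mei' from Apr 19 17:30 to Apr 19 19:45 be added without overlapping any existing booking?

Sana: ends Apr 18 11:45 at or before Mei starts Apr 19 17:30 → clear.
Elena: ends Apr 18 23:00 at or before Mei starts Apr 19 17:30 → clear.
Sofia: ends Apr 18 23:30 at or before Mei starts Apr 19 17:30 → clear.
Noor: ends Apr 19 08:45 at or before Mei starts Apr 19 17:30 → clear.
Tariq: ends Apr 19 15:30 at or before Mei starts Apr 19 17:30 → clear.

Yes — the slot is free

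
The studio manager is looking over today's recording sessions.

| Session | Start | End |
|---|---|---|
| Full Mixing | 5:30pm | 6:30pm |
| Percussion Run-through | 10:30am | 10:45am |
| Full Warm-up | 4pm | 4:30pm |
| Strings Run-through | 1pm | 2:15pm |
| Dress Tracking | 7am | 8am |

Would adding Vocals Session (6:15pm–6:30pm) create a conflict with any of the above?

Yes — it overlaps Full Mixing

Dress Tracking: ends 8am at or before Vocals Session starts 6:15pm → clear.
Percussion Run-through: ends 10:45am at or before Vocals Session starts 6:15pm → clear.
Strings Run-through: ends 2:15pm at or before Vocals Session starts 6:15pm → clear.
Full Warm-up: ends 4:30pm at or before Vocals Session starts 6:15pm → clear.
Full Mixing: starts 5:30pm before Vocals Session ends 6:30pm, and ends 6:30pm after Vocals Session starts 6:15pm → overlap.
Vocals Session overlaps Full Mixing.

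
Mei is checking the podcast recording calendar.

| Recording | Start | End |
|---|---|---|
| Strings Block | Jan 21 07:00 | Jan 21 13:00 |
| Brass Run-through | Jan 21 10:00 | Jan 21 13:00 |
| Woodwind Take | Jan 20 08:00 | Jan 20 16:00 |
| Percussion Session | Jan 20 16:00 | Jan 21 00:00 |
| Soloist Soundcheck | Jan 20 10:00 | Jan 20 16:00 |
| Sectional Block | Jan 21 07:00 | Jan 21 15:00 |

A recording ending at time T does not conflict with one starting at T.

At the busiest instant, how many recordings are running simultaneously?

Sweep the timeline, counting +1 at each start and −1 at each end (ends before starts at a tie):
Jan 20 08:00 start Woodwind Take → 1
Jan 20 10:00 start Soloist Soundcheck → 2
Jan 20 16:00 end Soloist Soundcheck → 1
Jan 20 16:00 end Woodwind Take → 0
Jan 20 16:00 start Percussion Session → 1
Jan 21 00:00 end Percussion Session → 0
Jan 21 07:00 start Sectional Block → 1
Jan 21 07:00 start Strings Block → 2
Jan 21 10:00 start Brass Run-through → 3
Jan 21 13:00 end Brass Run-through → 2
Jan 21 13:00 end Strings Block → 1
Jan 21 15:00 end Sectional Block → 0
Peak is 3, at Jan 21 10:00 (Brass Run-through, Sectional Block, Strings Block).

3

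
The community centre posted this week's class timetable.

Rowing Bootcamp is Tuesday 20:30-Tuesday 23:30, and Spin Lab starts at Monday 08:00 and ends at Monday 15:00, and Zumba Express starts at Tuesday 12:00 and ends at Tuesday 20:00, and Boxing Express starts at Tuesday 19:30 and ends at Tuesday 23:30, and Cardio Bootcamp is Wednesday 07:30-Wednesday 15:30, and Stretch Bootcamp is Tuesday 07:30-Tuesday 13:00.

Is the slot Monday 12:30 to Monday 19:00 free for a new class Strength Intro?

No — it overlaps Spin Lab

Spin Lab: starts Monday 08:00 before Strength Intro ends Monday 19:00, and ends Monday 15:00 after Strength Intro starts Monday 12:30 → overlap.
Stretch Bootcamp: starts Tuesday 07:30 at or after Strength Intro ends Monday 19:00 → clear.
Zumba Express: starts Tuesday 12:00 at or after Strength Intro ends Monday 19:00 → clear.
Boxing Express: starts Tuesday 19:30 at or after Strength Intro ends Monday 19:00 → clear.
Rowing Bootcamp: starts Tuesday 20:30 at or after Strength Intro ends Monday 19:00 → clear.
Cardio Bootcamp: starts Wednesday 07:30 at or after Strength Intro ends Monday 19:00 → clear.
Strength Intro overlaps Spin Lab.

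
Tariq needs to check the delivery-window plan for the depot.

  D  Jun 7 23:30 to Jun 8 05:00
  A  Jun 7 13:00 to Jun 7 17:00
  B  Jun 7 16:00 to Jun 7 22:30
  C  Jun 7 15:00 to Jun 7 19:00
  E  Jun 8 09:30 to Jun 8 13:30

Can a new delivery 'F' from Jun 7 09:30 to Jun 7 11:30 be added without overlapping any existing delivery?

A: starts Jun 7 13:00 at or after F ends Jun 7 11:30 → clear.
C: starts Jun 7 15:00 at or after F ends Jun 7 11:30 → clear.
B: starts Jun 7 16:00 at or after F ends Jun 7 11:30 → clear.
D: starts Jun 7 23:30 at or after F ends Jun 7 11:30 → clear.
E: starts Jun 8 09:30 at or after F ends Jun 7 11:30 → clear.

Yes — the slot is free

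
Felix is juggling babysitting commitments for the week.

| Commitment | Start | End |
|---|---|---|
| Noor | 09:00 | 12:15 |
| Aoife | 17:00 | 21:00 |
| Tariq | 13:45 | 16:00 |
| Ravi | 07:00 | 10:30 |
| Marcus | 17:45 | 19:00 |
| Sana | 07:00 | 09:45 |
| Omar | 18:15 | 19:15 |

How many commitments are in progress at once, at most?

Walk through starts and ends in time order (an end at T is processed before a start at T):
07:00 start Ravi → 1
07:00 start Sana → 2
09:00 start Noor → 3
09:45 end Sana → 2
10:30 end Ravi → 1
12:15 end Noor → 0
13:45 start Tariq → 1
16:00 end Tariq → 0
17:00 start Aoife → 1
17:45 start Marcus → 2
18:15 start Omar → 3
19:00 end Marcus → 2
19:15 end Omar → 1
21:00 end Aoife → 0
Peak is 3, at 09:00 (Noor, Ravi, Sana).

3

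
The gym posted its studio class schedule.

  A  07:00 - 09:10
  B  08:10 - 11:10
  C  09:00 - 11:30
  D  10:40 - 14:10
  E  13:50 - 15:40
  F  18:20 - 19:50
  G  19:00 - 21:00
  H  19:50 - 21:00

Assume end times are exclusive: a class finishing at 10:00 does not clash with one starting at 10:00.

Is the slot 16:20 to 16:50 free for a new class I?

Yes — the slot is free

A: ends 09:10 at or before I starts 16:20 → clear.
B: ends 11:10 at or before I starts 16:20 → clear.
C: ends 11:30 at or before I starts 16:20 → clear.
D: ends 14:10 at or before I starts 16:20 → clear.
E: ends 15:40 at or before I starts 16:20 → clear.
F: starts 18:20 at or after I ends 16:50 → clear.
G: starts 19:00 at or after I ends 16:50 → clear.
H: starts 19:50 at or after I ends 16:50 → clear.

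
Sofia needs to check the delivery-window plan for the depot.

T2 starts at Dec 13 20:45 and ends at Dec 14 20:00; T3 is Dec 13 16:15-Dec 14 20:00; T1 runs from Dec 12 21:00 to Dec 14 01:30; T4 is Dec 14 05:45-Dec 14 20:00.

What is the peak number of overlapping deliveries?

3

Walk through starts and ends in time order (an end at T is processed before a start at T):
Dec 12 21:00 start T1 → 1
Dec 13 16:15 start T3 → 2
Dec 13 20:45 start T2 → 3
Dec 14 01:30 end T1 → 2
Dec 14 05:45 start T4 → 3
Dec 14 20:00 end T2 → 2
Dec 14 20:00 end T3 → 1
Dec 14 20:00 end T4 → 0
Peak is 3, at Dec 13 20:45 (T1, T2, T3).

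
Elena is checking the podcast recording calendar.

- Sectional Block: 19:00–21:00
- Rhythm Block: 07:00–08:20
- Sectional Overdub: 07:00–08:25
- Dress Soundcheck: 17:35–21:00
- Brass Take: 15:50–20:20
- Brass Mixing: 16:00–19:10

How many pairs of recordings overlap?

7

Two intervals overlap when each starts before the other ends.
Sorted by start: Sectional Overdub, Rhythm Block, Brass Take, Brass Mixing, Dress Soundcheck, Sectional Block.
Rhythm Block starts before Sectional Overdub ends → Sectional Overdub and Rhythm Block overlap.
Brass Take starts after Sectional Overdub ends — done with Sectional Overdub.
Brass Take starts after Rhythm Block ends — done with Rhythm Block.
Brass Mixing starts before Brass Take ends → Brass Take and Brass Mixing overlap.
Dress Soundcheck starts before Brass Take ends → Brass Take and Dress Soundcheck overlap.
Sectional Block starts before Brass Take ends → Brass Take and Sectional Block overlap.
Dress Soundcheck starts before Brass Mixing ends → Brass Mixing and Dress Soundcheck overlap.
Sectional Block starts before Brass Mixing ends → Brass Mixing and Sectional Block overlap.
Sectional Block starts before Dress Soundcheck ends → Dress Soundcheck and Sectional Block overlap.
Overlapping pairs: Brass Mixing & Brass Take, Brass Mixing & Dress Soundcheck, Brass Mixing & Sectional Block, Brass Take & Dress Soundcheck, Brass Take & Sectional Block, Dress Soundcheck & Sectional Block, Rhythm Block & Sectional Overdub — 7 in total.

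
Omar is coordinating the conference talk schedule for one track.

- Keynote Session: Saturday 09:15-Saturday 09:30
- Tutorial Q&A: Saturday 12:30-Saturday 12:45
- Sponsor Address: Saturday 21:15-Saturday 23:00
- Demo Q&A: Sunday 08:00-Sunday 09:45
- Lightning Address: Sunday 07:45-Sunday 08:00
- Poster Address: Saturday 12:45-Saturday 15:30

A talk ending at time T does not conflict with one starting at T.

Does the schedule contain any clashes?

Sorted by start: Keynote Session, Tutorial Q&A, Poster Address, Sponsor Address, Lightning Address, Demo Q&A.
Tutorial Q&A starts after Keynote Session ends, so Keynote Session has no further overlaps.
Poster Address starts exactly when Tutorial Q&A ends (back-to-back, no overlap), so Tutorial Q&A has no further overlaps.
Sponsor Address starts after Poster Address ends, so Poster Address has no further overlaps.
Lightning Address starts after Sponsor Address ends, so Sponsor Address has no further overlaps.
Demo Q&A starts exactly when Lightning Address ends (back-to-back, no overlap).
Every pair is clear; the schedule has no overlaps.

No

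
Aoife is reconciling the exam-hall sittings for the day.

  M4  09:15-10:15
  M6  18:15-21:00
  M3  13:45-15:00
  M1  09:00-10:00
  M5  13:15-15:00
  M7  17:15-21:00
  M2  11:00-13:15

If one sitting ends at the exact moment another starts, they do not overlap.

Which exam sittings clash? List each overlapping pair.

M1 & M4, M3 & M5, M6 & M7

Two intervals overlap when each starts before the other ends.
Sorted by start: M1, M4, M2, M5, M3, M7, M6.
M4 starts before M1 ends → M1 and M4 overlap.
M2 starts after M1 ends; M1 is clear from here.
M2 starts after M4 ends; M4 is clear from here.
M5 starts exactly when M2 ends (back-to-back, no overlap); M2 is clear from here.
M3 starts before M5 ends → M5 and M3 overlap.
M7 starts after M5 ends; M5 is clear from here.
M7 starts after M3 ends; M3 is clear from here.
M6 starts before M7 ends → M7 and M6 overlap.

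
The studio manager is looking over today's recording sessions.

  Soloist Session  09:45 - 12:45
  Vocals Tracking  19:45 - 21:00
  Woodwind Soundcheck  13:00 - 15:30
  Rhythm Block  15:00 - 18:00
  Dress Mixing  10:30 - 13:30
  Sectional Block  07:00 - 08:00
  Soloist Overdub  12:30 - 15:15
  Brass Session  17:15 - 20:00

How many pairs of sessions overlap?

9

Check each pair: they overlap iff neither finishes before the other starts.
Sorted by start: Sectional Block, Soloist Session, Dress Mixing, Soloist Overdub, Woodwind Soundcheck, Rhythm Block, Brass Session, Vocals Tracking.
Soloist Session starts after Sectional Block ends, so nothing later overlaps Sectional Block either.
Dress Mixing starts before Soloist Session ends → Soloist Session and Dress Mixing overlap.
Soloist Overdub starts before Soloist Session ends → Soloist Session and Soloist Overdub overlap.
Woodwind Soundcheck starts after Soloist Session ends, so nothing later overlaps Soloist Session either.
Soloist Overdub starts before Dress Mixing ends → Dress Mixing and Soloist Overdub overlap.
Woodwind Soundcheck starts before Dress Mixing ends → Dress Mixing and Woodwind Soundcheck overlap.
Rhythm Block starts after Dress Mixing ends, so nothing later overlaps Dress Mixing either.
Woodwind Soundcheck starts before Soloist Overdub ends → Soloist Overdub and Woodwind Soundcheck overlap.
Rhythm Block starts before Soloist Overdub ends → Soloist Overdub and Rhythm Block overlap.
Brass Session starts after Soloist Overdub ends, so nothing later overlaps Soloist Overdub either.
Rhythm Block starts before Woodwind Soundcheck ends → Woodwind Soundcheck and Rhythm Block overlap.
Brass Session starts after Woodwind Soundcheck ends, so nothing later overlaps Woodwind Soundcheck either.
Brass Session starts before Rhythm Block ends → Rhythm Block and Brass Session overlap.
Vocals Tracking starts after Rhythm Block ends.
Vocals Tracking starts before Brass Session ends → Brass Session and Vocals Tracking overlap.
Overlapping pairs: Brass Session & Rhythm Block, Brass Session & Vocals Tracking, Dress Mixing & Soloist Overdub, Dress Mixing & Soloist Session, Dress Mixing & Woodwind Soundcheck, Rhythm Block & Soloist Overdub, Rhythm Block & Woodwind Soundcheck, Soloist Overdub & Soloist Session, Soloist Overdub & Woodwind Soundcheck — 9 in total.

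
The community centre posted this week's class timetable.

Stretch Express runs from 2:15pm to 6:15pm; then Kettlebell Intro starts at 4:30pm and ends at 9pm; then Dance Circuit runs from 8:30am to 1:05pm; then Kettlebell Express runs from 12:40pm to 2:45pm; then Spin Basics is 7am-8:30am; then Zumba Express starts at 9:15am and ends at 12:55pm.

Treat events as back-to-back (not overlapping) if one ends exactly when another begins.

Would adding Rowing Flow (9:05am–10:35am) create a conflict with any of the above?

Spin Basics: ends 8:30am at or before Rowing Flow starts 9:05am → clear.
Dance Circuit: starts 8:30am before Rowing Flow ends 10:35am, and ends 1:05pm after Rowing Flow starts 9:05am → overlap.
Zumba Express: starts 9:15am before Rowing Flow ends 10:35am, and ends 12:55pm after Rowing Flow starts 9:05am → overlap.
Kettlebell Express: starts 12:40pm at or after Rowing Flow ends 10:35am → clear.
Stretch Express: starts 2:15pm at or after Rowing Flow ends 10:35am → clear.
Kettlebell Intro: starts 4:30pm at or after Rowing Flow ends 10:35am → clear.
Rowing Flow overlaps Zumba Express, Dance Circuit.

Yes — it overlaps Dance Circuit, Zumba Express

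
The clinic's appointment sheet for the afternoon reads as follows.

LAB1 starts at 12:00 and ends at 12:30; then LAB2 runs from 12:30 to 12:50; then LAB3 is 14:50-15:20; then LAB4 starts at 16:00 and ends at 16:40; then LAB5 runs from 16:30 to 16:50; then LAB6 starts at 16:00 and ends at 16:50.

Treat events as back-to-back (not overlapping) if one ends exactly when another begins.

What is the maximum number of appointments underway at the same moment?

Sweep the timeline, counting +1 at each start and −1 at each end (ends before starts at a tie):
12:00 start LAB1 → 1
12:30 end LAB1 → 0
12:30 start LAB2 → 1
12:50 end LAB2 → 0
14:50 start LAB3 → 1
15:20 end LAB3 → 0
16:00 start LAB4 → 1
16:00 start LAB6 → 2
16:30 start LAB5 → 3
16:40 end LAB4 → 2
16:50 end LAB5 → 1
16:50 end LAB6 → 0
Peak is 3, at 16:30 (LAB4, LAB5, LAB6).

3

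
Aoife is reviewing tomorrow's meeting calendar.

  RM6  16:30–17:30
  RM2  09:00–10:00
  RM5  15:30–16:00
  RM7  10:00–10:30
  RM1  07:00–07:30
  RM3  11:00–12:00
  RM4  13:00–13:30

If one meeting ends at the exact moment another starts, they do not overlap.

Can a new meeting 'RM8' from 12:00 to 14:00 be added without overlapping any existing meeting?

No — it overlaps RM4

RM1: ends 07:30 at or before RM8 starts 12:00 → clear.
RM2: ends 10:00 at or before RM8 starts 12:00 → clear.
RM7: ends 10:30 at or before RM8 starts 12:00 → clear.
RM3: ends 12:00 at or before RM8 starts 12:00 → clear.
RM4: starts 13:00 before RM8 ends 14:00, and ends 13:30 after RM8 starts 12:00 → overlap.
RM5: starts 15:30 at or after RM8 ends 14:00 → clear.
RM6: starts 16:30 at or after RM8 ends 14:00 → clear.
RM8 overlaps RM4.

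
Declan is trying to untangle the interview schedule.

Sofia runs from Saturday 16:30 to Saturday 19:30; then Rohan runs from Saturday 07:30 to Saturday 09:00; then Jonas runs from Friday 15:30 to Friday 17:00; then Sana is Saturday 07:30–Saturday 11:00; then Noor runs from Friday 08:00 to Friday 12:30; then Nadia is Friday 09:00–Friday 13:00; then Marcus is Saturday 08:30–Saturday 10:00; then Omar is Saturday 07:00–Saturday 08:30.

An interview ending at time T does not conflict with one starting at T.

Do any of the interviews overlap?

Two intervals overlap when each starts before the other ends.
Sorted by start: Noor, Nadia, Jonas, Omar, Rohan, Sana, Marcus, Sofia.
Nadia starts before Noor ends → Noor and Nadia overlap.
That's a conflict, so the schedule is not conflict-free.

Yes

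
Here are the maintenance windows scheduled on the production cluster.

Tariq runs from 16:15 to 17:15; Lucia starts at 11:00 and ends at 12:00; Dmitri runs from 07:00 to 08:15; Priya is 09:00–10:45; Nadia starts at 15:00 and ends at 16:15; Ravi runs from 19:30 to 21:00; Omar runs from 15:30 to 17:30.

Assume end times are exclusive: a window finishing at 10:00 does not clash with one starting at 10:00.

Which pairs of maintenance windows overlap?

Sorted by start: Dmitri, Priya, Lucia, Nadia, Omar, Tariq, Ravi.
Priya starts after Dmitri ends; Dmitri is clear from here.
Lucia starts after Priya ends; Priya is clear from here.
Nadia starts after Lucia ends; Lucia is clear from here.
Omar starts before Nadia ends → Nadia and Omar overlap.
Tariq starts exactly when Nadia ends (back-to-back, no overlap); Nadia is clear from here.
Tariq starts before Omar ends → Omar and Tariq overlap.
Ravi starts after Omar ends.
Ravi starts after Tariq ends.

Nadia & Omar, Omar & Tariq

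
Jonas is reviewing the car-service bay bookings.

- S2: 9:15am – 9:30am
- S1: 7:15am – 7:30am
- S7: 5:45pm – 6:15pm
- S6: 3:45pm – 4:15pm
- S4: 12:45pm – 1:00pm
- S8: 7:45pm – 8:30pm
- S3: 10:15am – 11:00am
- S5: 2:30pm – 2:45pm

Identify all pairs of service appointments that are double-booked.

Check each pair: they overlap iff neither finishes before the other starts.
Sorted by start: S1, S2, S3, S4, S5, S6, S7, S8.
S2 starts after S1 ends, so S1 has no further overlaps.
S3 starts after S2 ends, so S2 has no further overlaps.
S4 starts after S3 ends, so S3 has no further overlaps.
S5 starts after S4 ends, so S4 has no further overlaps.
S6 starts after S5 ends, so S5 has no further overlaps.
S7 starts after S6 ends, so S6 has no further overlaps.
S8 starts after S7 ends.

no overlapping pairs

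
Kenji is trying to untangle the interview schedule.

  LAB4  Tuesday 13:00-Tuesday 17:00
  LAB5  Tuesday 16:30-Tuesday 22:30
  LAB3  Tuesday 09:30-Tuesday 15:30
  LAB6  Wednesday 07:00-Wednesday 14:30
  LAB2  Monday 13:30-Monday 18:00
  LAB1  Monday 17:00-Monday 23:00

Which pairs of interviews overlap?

Check each pair: they overlap iff neither finishes before the other starts.
Sorted by start: LAB2, LAB1, LAB3, LAB4, LAB5, LAB6.
LAB1 starts before LAB2 ends → LAB2 and LAB1 overlap.
LAB3 starts after LAB2 ends; LAB2 is clear from here.
LAB3 starts after LAB1 ends; LAB1 is clear from here.
LAB4 starts before LAB3 ends → LAB3 and LAB4 overlap.
LAB5 starts after LAB3 ends; LAB3 is clear from here.
LAB5 starts before LAB4 ends → LAB4 and LAB5 overlap.
LAB6 starts after LAB4 ends.
LAB6 starts after LAB5 ends.

LAB1 & LAB2, LAB3 & LAB4, LAB4 & LAB5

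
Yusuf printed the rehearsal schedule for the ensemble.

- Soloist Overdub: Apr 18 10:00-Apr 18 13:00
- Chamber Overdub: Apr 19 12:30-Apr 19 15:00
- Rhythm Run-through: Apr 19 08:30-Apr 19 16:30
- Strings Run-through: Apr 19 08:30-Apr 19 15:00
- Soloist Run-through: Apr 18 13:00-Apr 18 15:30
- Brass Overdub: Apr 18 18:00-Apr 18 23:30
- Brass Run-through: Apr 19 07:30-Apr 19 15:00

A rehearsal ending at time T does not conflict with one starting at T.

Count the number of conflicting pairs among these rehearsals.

6

Sorted by start: Soloist Overdub, Soloist Run-through, Brass Overdub, Brass Run-through, Rhythm Run-through, Strings Run-through, Chamber Overdub.
Soloist Run-through starts exactly when Soloist Overdub ends (back-to-back, no overlap), so nothing later overlaps Soloist Overdub either.
Brass Overdub starts after Soloist Run-through ends, so nothing later overlaps Soloist Run-through either.
Brass Run-through starts after Brass Overdub ends, so nothing later overlaps Brass Overdub either.
Rhythm Run-through starts before Brass Run-through ends → Brass Run-through and Rhythm Run-through overlap.
Strings Run-through starts before Brass Run-through ends → Brass Run-through and Strings Run-through overlap.
Chamber Overdub starts before Brass Run-through ends → Brass Run-through and Chamber Overdub overlap.
Strings Run-through starts before Rhythm Run-through ends → Rhythm Run-through and Strings Run-through overlap.
Chamber Overdub starts before Rhythm Run-through ends → Rhythm Run-through and Chamber Overdub overlap.
Chamber Overdub starts before Strings Run-through ends → Strings Run-through and Chamber Overdub overlap.
Overlapping pairs: Brass Run-through & Chamber Overdub, Brass Run-through & Rhythm Run-through, Brass Run-through & Strings Run-through, Chamber Overdub & Rhythm Run-through, Chamber Overdub & Strings Run-through, Rhythm Run-through & Strings Run-through — 6 in total.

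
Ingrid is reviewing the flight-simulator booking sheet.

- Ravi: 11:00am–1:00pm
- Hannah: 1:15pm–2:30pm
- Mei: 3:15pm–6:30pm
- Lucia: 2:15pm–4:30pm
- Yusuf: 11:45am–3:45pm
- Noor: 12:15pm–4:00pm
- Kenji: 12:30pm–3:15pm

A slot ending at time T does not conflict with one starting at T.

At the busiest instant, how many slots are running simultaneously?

Walk through starts and ends in time order (an end at T is processed before a start at T):
11:00am start Ravi → 1
11:45am start Yusuf → 2
12:15pm start Noor → 3
12:30pm start Kenji → 4
1:00pm end Ravi → 3
1:15pm start Hannah → 4
2:15pm start Lucia → 5
2:30pm end Hannah → 4
3:15pm end Kenji → 3
3:15pm start Mei → 4
3:45pm end Yusuf → 3
4:00pm end Noor → 2
4:30pm end Lucia → 1
6:30pm end Mei → 0
Peak is 5, at 2:15pm (Hannah, Kenji, Lucia, Noor, Yusuf).

5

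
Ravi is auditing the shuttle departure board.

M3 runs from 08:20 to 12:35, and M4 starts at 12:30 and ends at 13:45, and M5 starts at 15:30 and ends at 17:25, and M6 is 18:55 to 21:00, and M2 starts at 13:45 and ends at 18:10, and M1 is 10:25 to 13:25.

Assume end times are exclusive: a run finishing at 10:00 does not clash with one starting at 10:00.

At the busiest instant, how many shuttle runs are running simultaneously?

Sort all start/end points and keep a running count:
08:20 start M3 → 1
10:25 start M1 → 2
12:30 start M4 → 3
12:35 end M3 → 2
13:25 end M1 → 1
13:45 end M4 → 0
13:45 start M2 → 1
15:30 start M5 → 2
17:25 end M5 → 1
18:10 end M2 → 0
18:55 start M6 → 1
21:00 end M6 → 0
Peak is 3, at 12:30 (M1, M3, M4).

3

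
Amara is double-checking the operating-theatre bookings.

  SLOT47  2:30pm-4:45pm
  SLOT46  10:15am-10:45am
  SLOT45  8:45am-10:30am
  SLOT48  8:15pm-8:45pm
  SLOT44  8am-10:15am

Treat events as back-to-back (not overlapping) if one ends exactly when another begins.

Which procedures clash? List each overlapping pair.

SLOT44 & SLOT45, SLOT45 & SLOT46

Check each pair: they overlap iff neither finishes before the other starts.
Sorted by start: SLOT44, SLOT45, SLOT46, SLOT47, SLOT48.
SLOT45 starts before SLOT44 ends → SLOT44 and SLOT45 overlap.
SLOT46 starts exactly when SLOT44 ends (back-to-back, no overlap) — done with SLOT44.
SLOT46 starts before SLOT45 ends → SLOT45 and SLOT46 overlap.
SLOT47 starts after SLOT45 ends — done with SLOT45.
SLOT47 starts after SLOT46 ends — done with SLOT46.
SLOT48 starts after SLOT47 ends.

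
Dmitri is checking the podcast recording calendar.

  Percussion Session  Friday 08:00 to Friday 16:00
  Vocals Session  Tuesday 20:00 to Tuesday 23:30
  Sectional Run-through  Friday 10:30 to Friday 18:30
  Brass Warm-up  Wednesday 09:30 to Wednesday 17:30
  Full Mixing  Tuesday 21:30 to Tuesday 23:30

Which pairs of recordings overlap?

Sorted by start: Vocals Session, Full Mixing, Brass Warm-up, Percussion Session, Sectional Run-through.
Full Mixing starts before Vocals Session ends → Vocals Session and Full Mixing overlap.
Brass Warm-up starts after Vocals Session ends — done with Vocals Session.
Brass Warm-up starts after Full Mixing ends — done with Full Mixing.
Percussion Session starts after Brass Warm-up ends — done with Brass Warm-up.
Sectional Run-through starts before Percussion Session ends → Percussion Session and Sectional Run-through overlap.

Full Mixing & Vocals Session, Percussion Session & Sectional Run-through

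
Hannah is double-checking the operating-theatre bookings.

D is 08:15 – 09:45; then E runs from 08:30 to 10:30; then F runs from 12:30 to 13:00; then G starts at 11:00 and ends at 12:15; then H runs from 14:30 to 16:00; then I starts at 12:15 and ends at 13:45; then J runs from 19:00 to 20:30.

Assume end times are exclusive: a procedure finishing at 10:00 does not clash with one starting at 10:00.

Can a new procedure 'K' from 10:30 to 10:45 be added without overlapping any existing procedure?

D: ends 09:45 at or before K starts 10:30 → clear.
E: ends 10:30 at or before K starts 10:30 → clear.
G: starts 11:00 at or after K ends 10:45 → clear.
I: starts 12:15 at or after K ends 10:45 → clear.
F: starts 12:30 at or after K ends 10:45 → clear.
H: starts 14:30 at or after K ends 10:45 → clear.
J: starts 19:00 at or after K ends 10:45 → clear.

Yes — the slot is free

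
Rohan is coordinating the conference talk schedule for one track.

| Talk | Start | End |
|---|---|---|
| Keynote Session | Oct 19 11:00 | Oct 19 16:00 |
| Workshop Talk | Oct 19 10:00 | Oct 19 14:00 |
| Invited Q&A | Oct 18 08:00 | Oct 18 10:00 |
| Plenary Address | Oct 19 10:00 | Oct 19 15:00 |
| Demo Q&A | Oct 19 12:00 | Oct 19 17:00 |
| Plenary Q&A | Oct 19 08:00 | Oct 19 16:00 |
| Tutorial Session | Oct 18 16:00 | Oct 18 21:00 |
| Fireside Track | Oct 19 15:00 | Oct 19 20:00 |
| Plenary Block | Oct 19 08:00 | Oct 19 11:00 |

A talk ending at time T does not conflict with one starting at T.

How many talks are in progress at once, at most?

Sort all start/end points and keep a running count:
Oct 18 08:00 start Invited Q&A → 1
Oct 18 10:00 end Invited Q&A → 0
Oct 18 16:00 start Tutorial Session → 1
Oct 18 21:00 end Tutorial Session → 0
Oct 19 08:00 start Plenary Block → 1
Oct 19 08:00 start Plenary Q&A → 2
Oct 19 10:00 start Plenary Address → 3
Oct 19 10:00 start Workshop Talk → 4
Oct 19 11:00 end Plenary Block → 3
Oct 19 11:00 start Keynote Session → 4
Oct 19 12:00 start Demo Q&A → 5
Oct 19 14:00 end Workshop Talk → 4
Oct 19 15:00 end Plenary Address → 3
Oct 19 15:00 start Fireside Track → 4
Oct 19 16:00 end Keynote Session → 3
Oct 19 16:00 end Plenary Q&A → 2
Oct 19 17:00 end Demo Q&A → 1
Oct 19 20:00 end Fireside Track → 0
Peak is 5, at Oct 19 12:00 (Demo Q&A, Keynote Session, Plenary Address, Plenary Q&A, Workshop Talk).

5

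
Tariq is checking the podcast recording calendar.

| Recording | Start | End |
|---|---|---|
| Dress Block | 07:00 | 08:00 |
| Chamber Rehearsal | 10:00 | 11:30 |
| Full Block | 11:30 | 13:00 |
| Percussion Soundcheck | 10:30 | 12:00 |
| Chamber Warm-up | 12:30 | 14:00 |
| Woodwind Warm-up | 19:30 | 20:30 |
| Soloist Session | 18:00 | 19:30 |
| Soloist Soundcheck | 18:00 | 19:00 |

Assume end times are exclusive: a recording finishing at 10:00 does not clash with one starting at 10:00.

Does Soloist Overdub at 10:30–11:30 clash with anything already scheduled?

Yes — it overlaps Chamber Rehearsal, Percussion Soundcheck

Dress Block: ends 08:00 at or before Soloist Overdub starts 10:30 → clear.
Chamber Rehearsal: starts 10:00 before Soloist Overdub ends 11:30, and ends 11:30 after Soloist Overdub starts 10:30 → overlap.
Percussion Soundcheck: starts 10:30 before Soloist Overdub ends 11:30, and ends 12:00 after Soloist Overdub starts 10:30 → overlap.
Full Block: starts 11:30 at or after Soloist Overdub ends 11:30 → clear.
Chamber Warm-up: starts 12:30 at or after Soloist Overdub ends 11:30 → clear.
Soloist Session: starts 18:00 at or after Soloist Overdub ends 11:30 → clear.
Soloist Soundcheck: starts 18:00 at or after Soloist Overdub ends 11:30 → clear.
Woodwind Warm-up: starts 19:30 at or after Soloist Overdub ends 11:30 → clear.
Soloist Overdub overlaps Chamber Rehearsal, Percussion Soundcheck.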